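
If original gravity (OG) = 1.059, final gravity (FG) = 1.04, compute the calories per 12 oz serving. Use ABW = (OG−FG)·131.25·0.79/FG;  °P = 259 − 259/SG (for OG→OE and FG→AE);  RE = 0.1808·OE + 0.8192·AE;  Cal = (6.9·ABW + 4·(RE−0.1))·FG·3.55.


ABW = (1.059 − 1.04)·131.25·0.79/1.04 = 1.8943
OE = 259 − 259/1.059 = 14.4297 °P
AE = 259 − 259/1.04 = 9.9615 °P
RE = 0.1808·14.4297 + 0.8192·9.9615 = 10.7694 °P
Cal = (6.9·1.8943 + 4·(10.7694−0.1))·1.04·3.55

205.8220 kcal


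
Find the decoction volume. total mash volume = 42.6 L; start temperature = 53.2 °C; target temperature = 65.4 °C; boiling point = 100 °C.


V_dec = V_total·(T_target − T_start)/(T_boil − T_start)
V_dec = 42.6·(65.4 − 53.2)/(100 − 53.2)

11.1051 L


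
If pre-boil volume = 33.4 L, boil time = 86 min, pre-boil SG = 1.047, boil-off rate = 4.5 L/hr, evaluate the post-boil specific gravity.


V_post = V_pre − rate·(t/60);  SG_post = 1 + (SG_pre−1)·V_pre/V_post
V_post = 33.4 − 4.5·(86/60) = 26.9500
SG_post = 1 + (1.047 − 1)·33.4/26.9500

1.0582


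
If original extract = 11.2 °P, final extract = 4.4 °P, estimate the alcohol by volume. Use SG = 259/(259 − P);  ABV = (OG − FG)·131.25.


OG = 259/(259 − 11.2) = 1.0452
FG = 259/(259 − 4.4) = 1.0173
ABV = (1.0452 − 1.0173)·131.25

3.6639 % ABV


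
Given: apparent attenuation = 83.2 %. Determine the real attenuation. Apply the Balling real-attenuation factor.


RA = AA · 0.8192
RA = 83.2 · 0.8192

68.1574 %


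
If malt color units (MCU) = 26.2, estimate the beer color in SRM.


SRM = 1.4922 · MCU^0.6859
SRM = 1.4922 · 26.2^0.6859

14.0165 SRM


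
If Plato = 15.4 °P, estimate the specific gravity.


SG = 259/(259 − P)
SG = 259/(259 − 15.4)

1.0632


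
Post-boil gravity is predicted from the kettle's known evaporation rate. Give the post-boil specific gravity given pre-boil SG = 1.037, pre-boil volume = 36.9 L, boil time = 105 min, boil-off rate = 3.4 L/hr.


V_post = V_pre − rate·(t/60);  SG_post = 1 + (SG_pre−1)·V_pre/V_post
V_post = 36.9 − 3.4·(105/60) = 30.9500
SG_post = 1 + (1.037 − 1)·36.9/30.9500

1.0441


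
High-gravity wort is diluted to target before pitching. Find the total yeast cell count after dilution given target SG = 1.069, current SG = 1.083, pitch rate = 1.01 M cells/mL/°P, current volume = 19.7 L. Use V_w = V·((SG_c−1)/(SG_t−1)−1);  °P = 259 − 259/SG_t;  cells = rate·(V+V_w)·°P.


V_w = 19.7·((1.083−1)/(1.069−1)−1) = 3.9971
V_final = 19.7 + 3.9971 = 23.6971
°P = 259 − 259/1.069 = 16.7175
cells = 1.01·23.6971·16.7175

400.1177 billion cells


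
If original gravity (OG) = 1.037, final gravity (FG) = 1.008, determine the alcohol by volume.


ABV = (OG − FG) · 131.25
ABV = (1.037 − 1.008) · 131.25

3.8062 % ABV


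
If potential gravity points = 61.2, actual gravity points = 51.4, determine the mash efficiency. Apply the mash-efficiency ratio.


efficiency = actual / potential × 100
efficiency = 51.4 / 61.2 × 100

83.9869 %


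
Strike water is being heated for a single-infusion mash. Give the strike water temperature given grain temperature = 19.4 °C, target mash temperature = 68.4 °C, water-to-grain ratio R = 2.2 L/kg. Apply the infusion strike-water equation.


T_strike = (0.41/R)·(T_mash − T_grain) + T_mash
T_strike = (0.41/2.2)·(68.4 − 19.4) + 68.4

77.5318 °C


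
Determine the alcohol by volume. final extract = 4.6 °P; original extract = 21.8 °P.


SG = 259/(259 − P);  ABV = (OG − FG)·131.25
OG = 259/(259 − 21.8) = 1.0919
FG = 259/(259 − 4.6) = 1.0181
ABV = (1.0919 − 1.0181)·131.25

9.6894 % ABV


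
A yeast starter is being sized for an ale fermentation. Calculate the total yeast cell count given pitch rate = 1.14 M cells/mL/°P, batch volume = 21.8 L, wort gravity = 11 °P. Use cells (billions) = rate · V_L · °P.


cells = 1.14 · 21.8 · 11

273.3720 billion cells


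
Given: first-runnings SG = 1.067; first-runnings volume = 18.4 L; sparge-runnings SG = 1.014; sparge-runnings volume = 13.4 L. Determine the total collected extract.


total = Σ (SG_i − 1)·1000·V_i
first = (1.067 − 1)·1000·18.4 = 1232.8000
sparge = (1.014 − 1)·1000·13.4 = 187.6000
total = 1232.8000 + 187.6000

1420.4000 gravity·L


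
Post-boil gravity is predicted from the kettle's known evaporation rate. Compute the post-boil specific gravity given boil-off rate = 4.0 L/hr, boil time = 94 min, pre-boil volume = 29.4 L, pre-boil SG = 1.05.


V_post = V_pre − rate·(t/60);  SG_post = 1 + (SG_pre−1)·V_pre/V_post
V_post = 29.4 − 4.0·(94/60) = 23.1333
SG_post = 1 + (1.05 − 1)·29.4/23.1333

1.0635


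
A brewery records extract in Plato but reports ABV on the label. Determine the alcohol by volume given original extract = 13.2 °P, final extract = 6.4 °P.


SG = 259/(259 − P);  ABV = (OG − FG)·131.25
OG = 259/(259 − 13.2) = 1.0537
FG = 259/(259 − 6.4) = 1.0253
ABV = (1.0537 − 1.0253)·131.25

3.7230 % ABV


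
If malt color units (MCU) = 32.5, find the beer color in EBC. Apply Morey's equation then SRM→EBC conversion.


SRM = 1.4922·MCU^0.6859;  EBC = SRM·1.97
SRM = 1.4922·32.5^0.6859 = 16.2490
EBC = 16.2490·1.97

32.0106 EBC


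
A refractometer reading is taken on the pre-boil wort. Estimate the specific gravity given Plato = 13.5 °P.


SG = 259/(259 − P)
SG = 259/(259 − 13.5)

1.0550


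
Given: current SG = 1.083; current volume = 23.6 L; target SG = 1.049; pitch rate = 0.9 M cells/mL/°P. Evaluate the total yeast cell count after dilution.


V_w = V·((SG_c−1)/(SG_t−1)−1);  °P = 259 − 259/SG_t;  cells = rate·(V+V_w)·°P
V_w = 23.6·((1.083−1)/(1.049−1)−1) = 16.3755
V_final = 23.6 + 16.3755 = 39.9755
°P = 259 − 259/1.049 = 12.0982
cells = 0.9·39.9755·12.0982

435.2681 billion cells


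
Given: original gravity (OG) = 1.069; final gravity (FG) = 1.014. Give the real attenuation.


AA = (OG−FG)/(OG−1)·100;  RA = AA·0.8192
AA = (1.069 − 1.014)/(1.069 − 1)·100 = 79.7101
RA = 79.7101·0.8192

65.2986 %


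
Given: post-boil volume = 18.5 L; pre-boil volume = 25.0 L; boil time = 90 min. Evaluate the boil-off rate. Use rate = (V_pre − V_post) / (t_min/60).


rate = (25.0 − 18.5) / (90/60)

4.3333 L/hr


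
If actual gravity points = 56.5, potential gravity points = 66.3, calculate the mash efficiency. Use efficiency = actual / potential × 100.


efficiency = 56.5 / 66.3 × 100

85.2187 %


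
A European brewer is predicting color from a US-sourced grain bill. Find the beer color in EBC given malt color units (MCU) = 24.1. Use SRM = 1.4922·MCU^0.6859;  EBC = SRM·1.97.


SRM = 1.4922·24.1^0.6859 = 13.2359
EBC = 13.2359·1.97

26.0747 EBC


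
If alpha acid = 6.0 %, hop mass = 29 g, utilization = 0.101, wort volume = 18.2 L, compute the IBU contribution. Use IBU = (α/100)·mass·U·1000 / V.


IBU = (6.0/100)·29·0.101·1000 / 18.2

9.6560 IBU


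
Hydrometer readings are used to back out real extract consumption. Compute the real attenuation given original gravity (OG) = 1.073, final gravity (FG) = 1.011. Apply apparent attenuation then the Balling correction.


AA = (OG−FG)/(OG−1)·100;  RA = AA·0.8192
AA = (1.073 − 1.011)/(1.073 − 1)·100 = 84.9315
RA = 84.9315·0.8192

69.5759 %


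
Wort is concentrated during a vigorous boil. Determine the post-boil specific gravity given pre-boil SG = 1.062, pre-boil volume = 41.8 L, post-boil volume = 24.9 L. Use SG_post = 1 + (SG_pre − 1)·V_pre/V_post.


pts_pre = (1.062 − 1)·1000 = 62.0000
pts_post = 62.0000·41.8/24.9 = 104.0803
SG_post = 1 + 104.0803/1000

1.1041


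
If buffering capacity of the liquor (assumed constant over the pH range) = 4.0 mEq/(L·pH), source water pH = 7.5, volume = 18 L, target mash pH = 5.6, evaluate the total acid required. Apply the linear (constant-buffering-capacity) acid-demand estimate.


acid = buffering capacity · (pH_source − pH_target) · V
acid = 4.0 · (7.5 − 5.6) · 18

136.8000 mEq


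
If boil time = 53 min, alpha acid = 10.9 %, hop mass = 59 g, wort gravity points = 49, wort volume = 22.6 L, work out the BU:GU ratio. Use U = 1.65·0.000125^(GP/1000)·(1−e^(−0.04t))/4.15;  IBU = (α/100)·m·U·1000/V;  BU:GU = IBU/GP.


U = 1.65·0.000125^(49/1000)·(1−e^(−0.04·53))/4.15 = 0.2252
IBU = (10.9/100)·59·0.2252·1000/22.6 = 64.0946
BU:GU = 64.0946/49

1.3081


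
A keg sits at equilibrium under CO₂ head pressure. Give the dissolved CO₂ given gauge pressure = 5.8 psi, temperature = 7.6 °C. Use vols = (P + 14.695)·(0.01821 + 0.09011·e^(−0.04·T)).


vols = (5.8 + 14.695)·(0.01821 + 0.09011·e^(−0.04·7.6))

1.7359 volumes


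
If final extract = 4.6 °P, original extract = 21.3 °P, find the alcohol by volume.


SG = 259/(259 − P);  ABV = (OG − FG)·131.25
OG = 259/(259 − 21.3) = 1.0896
FG = 259/(259 − 4.6) = 1.0181
ABV = (1.0896 − 1.0181)·131.25

9.3879 % ABV


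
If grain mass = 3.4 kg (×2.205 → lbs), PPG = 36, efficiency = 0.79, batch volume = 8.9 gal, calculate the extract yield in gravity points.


points = lbs × PPG × eff / vol
lbs = 3.4 × 2.205 = 7.4970
points = 7.4970 × 36 × 0.79 / 8.9

23.9567 points


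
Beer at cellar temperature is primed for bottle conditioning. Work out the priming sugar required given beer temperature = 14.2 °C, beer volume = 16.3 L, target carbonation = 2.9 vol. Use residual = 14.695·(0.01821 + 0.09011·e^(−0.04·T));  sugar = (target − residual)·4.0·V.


residual = 14.695·(0.01821 + 0.09011·e^(−0.04·14.2)) = 1.0179
sugar = (2.9 − 1.0179)·4.0·16.3

122.7100 g


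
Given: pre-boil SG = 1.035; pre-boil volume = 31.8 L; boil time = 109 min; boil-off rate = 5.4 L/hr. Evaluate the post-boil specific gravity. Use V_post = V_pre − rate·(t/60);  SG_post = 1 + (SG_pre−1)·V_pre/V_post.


V_post = 31.8 − 5.4·(109/60) = 21.9900
SG_post = 1 + (1.035 − 1)·31.8/21.9900

1.0506


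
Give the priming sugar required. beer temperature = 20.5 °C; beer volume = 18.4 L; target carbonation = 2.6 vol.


residual = 14.695·(0.01821 + 0.09011·e^(−0.04·T));  sugar = (target − residual)·4.0·V
residual = 14.695·(0.01821 + 0.09011·e^(−0.04·20.5)) = 0.8508
sugar = (2.6 − 0.8508)·4.0·18.4

128.7411 g


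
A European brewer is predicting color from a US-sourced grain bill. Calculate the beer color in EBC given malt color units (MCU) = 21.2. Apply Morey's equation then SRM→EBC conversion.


SRM = 1.4922·MCU^0.6859;  EBC = SRM·1.97
SRM = 1.4922·21.2^0.6859 = 12.1216
EBC = 12.1216·1.97

23.8796 EBC


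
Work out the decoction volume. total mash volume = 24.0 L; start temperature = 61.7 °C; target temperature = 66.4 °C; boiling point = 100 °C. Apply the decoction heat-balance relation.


V_dec = V_total·(T_target − T_start)/(T_boil − T_start)
V_dec = 24.0·(66.4 − 61.7)/(100 − 61.7)

2.9452 L


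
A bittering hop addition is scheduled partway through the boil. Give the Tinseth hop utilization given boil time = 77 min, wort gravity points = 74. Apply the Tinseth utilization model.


U = 1.65·0.000125^(GP/1000) · (1 − e^(−0.04·t))/4.15
bigness = 1.65·0.000125^(74/1000) = 0.8485
boil_factor = (1 − e^(−0.04·77))/4.15 = 0.2299
U = 0.8485 · 0.2299

0.1951


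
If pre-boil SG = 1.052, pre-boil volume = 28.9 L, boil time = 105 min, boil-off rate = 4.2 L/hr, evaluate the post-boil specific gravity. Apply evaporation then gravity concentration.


V_post = V_pre − rate·(t/60);  SG_post = 1 + (SG_pre−1)·V_pre/V_post
V_post = 28.9 − 4.2·(105/60) = 21.5500
SG_post = 1 + (1.052 − 1)·28.9/21.5500

1.0697


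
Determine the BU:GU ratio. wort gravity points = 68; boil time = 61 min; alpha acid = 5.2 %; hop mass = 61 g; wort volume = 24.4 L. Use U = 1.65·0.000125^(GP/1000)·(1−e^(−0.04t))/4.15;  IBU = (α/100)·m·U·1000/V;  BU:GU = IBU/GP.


U = 1.65·0.000125^(68/1000)·(1−e^(−0.04·61))/4.15 = 0.1970
IBU = (5.2/100)·61·0.1970·1000/24.4 = 25.6073
BU:GU = 25.6073/68

0.3766


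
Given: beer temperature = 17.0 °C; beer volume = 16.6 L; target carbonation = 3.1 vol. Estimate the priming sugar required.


residual = 14.695·(0.01821 + 0.09011·e^(−0.04·T));  sugar = (target − residual)·4.0·V
residual = 14.695·(0.01821 + 0.09011·e^(−0.04·17.0)) = 0.9384
sugar = (3.1 − 0.9384)·4.0·16.6

143.5275 g


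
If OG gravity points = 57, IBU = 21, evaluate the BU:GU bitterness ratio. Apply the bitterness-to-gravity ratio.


BU:GU = IBU / OG_points
BU:GU = 21 / 57

0.3684


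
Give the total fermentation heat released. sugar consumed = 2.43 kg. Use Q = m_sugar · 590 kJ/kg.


Q = 2.43 · 590

1433.7000 kJ


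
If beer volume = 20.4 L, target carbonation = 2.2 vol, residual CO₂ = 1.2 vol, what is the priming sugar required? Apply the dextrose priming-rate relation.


sugar = (target − residual)·4.0·V
sugar = (2.2 − 1.2)·4.0·20.4

81.6000 g


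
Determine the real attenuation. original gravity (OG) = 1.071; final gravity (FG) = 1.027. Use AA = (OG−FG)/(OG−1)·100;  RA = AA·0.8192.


AA = (1.071 − 1.027)/(1.071 − 1)·100 = 61.9718
RA = 61.9718·0.8192

50.7673 %


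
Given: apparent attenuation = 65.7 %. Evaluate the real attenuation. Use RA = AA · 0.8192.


RA = 65.7 · 0.8192

53.8214 %


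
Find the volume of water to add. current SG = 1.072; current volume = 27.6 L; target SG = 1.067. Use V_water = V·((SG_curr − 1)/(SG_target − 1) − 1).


V_water = 27.6·((1.072 − 1)/(1.067 − 1) − 1)

2.0597 L


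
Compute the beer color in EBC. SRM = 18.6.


EBC = SRM · 1.97
EBC = 18.6 · 1.97

36.6420 EBC


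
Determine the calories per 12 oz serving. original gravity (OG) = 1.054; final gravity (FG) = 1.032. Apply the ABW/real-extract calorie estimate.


ABW = (OG−FG)·131.25·0.79/FG;  °P = 259 − 259/SG (for OG→OE and FG→AE);  RE = 0.1808·OE + 0.8192·AE;  Cal = (6.9·ABW + 4·(RE−0.1))·FG·3.55
ABW = (1.054 − 1.032)·131.25·0.79/1.032 = 2.2104
OE = 259 − 259/1.054 = 13.2694 °P
AE = 259 − 259/1.032 = 8.0310 °P
RE = 0.1808·13.2694 + 0.8192·8.0310 = 8.9781 °P
Cal = (6.9·2.2104 + 4·(8.9781−0.1))·1.032·3.55

185.9797 kcal


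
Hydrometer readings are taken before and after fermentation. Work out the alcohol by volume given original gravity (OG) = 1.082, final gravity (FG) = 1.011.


ABV = (OG − FG) · 131.25
ABV = (1.082 − 1.011) · 131.25

9.3188 % ABV


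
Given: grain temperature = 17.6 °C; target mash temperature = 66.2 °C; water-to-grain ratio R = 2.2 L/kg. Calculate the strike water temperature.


T_strike = (0.41/R)·(T_mash − T_grain) + T_mash
T_strike = (0.41/2.2)·(66.2 − 17.6) + 66.2

75.2573 °C


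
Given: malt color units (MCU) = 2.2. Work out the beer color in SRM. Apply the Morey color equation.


SRM = 1.4922 · MCU^0.6859
SRM = 1.4922 · 2.2^0.6859

2.5627 SRM


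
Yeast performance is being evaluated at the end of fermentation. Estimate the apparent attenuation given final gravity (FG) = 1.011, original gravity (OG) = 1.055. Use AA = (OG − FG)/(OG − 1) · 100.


AA = (1.055 − 1.011)/(1.055 − 1) · 100

80.0000 %


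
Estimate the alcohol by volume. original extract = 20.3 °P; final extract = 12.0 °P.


SG = 259/(259 − P);  ABV = (OG − FG)·131.25
OG = 259/(259 − 20.3) = 1.0850
FG = 259/(259 − 12.0) = 1.0486
ABV = (1.0850 − 1.0486)·131.25

4.7855 % ABV


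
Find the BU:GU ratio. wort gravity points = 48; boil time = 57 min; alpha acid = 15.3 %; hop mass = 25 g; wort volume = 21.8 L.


U = 1.65·0.000125^(GP/1000)·(1−e^(−0.04t))/4.15;  IBU = (α/100)·m·U·1000/V;  BU:GU = IBU/GP
U = 1.65·0.000125^(48/1000)·(1−e^(−0.04·57))/4.15 = 0.2319
IBU = (15.3/100)·25·0.2319·1000/21.8 = 40.6819
BU:GU = 40.6819/48

0.8475


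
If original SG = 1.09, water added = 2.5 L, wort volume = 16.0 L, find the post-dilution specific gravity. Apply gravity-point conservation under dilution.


SG_new = 1 + (SG_old − 1)·V_old/(V_old + V_water)
pts = (1.09 − 1)·1000·16.0/(16.0 + 2.5) = 77.8378
SG_new = 1 + 77.8378/1000

1.0778


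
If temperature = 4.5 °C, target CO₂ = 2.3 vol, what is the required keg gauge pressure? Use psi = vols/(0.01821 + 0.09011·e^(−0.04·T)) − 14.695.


psi = 2.3/(0.01821 + 0.09011·e^(−0.04·4.5)) − 14.695

9.9102 psi


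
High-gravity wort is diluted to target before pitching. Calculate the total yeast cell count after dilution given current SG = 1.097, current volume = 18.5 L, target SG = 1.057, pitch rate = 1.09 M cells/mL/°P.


V_w = V·((SG_c−1)/(SG_t−1)−1);  °P = 259 − 259/SG_t;  cells = rate·(V+V_w)·°P
V_w = 18.5·((1.097−1)/(1.057−1)−1) = 12.9825
V_final = 18.5 + 12.9825 = 31.4825
°P = 259 − 259/1.057 = 13.9669
cells = 1.09·31.4825·13.9669

479.2860 billion cells


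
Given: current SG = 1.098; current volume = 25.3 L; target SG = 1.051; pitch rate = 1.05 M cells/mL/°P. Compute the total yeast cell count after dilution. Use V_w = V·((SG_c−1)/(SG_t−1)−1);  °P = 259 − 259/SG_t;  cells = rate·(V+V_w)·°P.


V_w = 25.3·((1.098−1)/(1.051−1)−1) = 23.3157
V_final = 25.3 + 23.3157 = 48.6157
°P = 259 − 259/1.051 = 12.5680
cells = 1.05·48.6157·12.5680

641.5536 billion cells


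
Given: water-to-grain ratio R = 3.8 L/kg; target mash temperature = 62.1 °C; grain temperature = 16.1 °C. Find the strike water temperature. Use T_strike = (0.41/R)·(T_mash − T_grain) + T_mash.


T_strike = (0.41/3.8)·(62.1 − 16.1) + 62.1

67.0632 °C


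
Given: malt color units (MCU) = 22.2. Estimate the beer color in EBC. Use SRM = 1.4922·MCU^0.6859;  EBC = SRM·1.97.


SRM = 1.4922·22.2^0.6859 = 12.5110
EBC = 12.5110·1.97

24.6466 EBC


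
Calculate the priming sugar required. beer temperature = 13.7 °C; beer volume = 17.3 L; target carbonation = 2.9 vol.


residual = 14.695·(0.01821 + 0.09011·e^(−0.04·T));  sugar = (target − residual)·4.0·V
residual = 14.695·(0.01821 + 0.09011·e^(−0.04·13.7)) = 1.0331
sugar = (2.9 − 1.0331)·4.0·17.3

129.1893 g


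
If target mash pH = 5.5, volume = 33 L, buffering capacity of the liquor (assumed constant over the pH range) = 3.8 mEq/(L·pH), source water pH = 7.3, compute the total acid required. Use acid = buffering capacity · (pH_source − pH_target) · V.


acid = 3.8 · (7.3 − 5.5) · 33

225.7200 mEq


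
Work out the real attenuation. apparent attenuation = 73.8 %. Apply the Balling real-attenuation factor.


RA = AA · 0.8192
RA = 73.8 · 0.8192

60.4570 %


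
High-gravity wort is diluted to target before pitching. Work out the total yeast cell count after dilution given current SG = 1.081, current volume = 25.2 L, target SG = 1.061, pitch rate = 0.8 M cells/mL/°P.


V_w = V·((SG_c−1)/(SG_t−1)−1);  °P = 259 − 259/SG_t;  cells = rate·(V+V_w)·°P
V_w = 25.2·((1.081−1)/(1.061−1)−1) = 8.2623
V_final = 25.2 + 8.2623 = 33.4623
°P = 259 − 259/1.061 = 14.8907
cells = 0.8·33.4623·14.8907

398.6208 billion cells


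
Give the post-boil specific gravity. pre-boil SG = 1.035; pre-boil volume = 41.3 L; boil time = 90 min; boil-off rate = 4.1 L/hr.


V_post = V_pre − rate·(t/60);  SG_post = 1 + (SG_pre−1)·V_pre/V_post
V_post = 41.3 − 4.1·(90/60) = 35.1500
SG_post = 1 + (1.035 − 1)·41.3/35.1500

1.0411


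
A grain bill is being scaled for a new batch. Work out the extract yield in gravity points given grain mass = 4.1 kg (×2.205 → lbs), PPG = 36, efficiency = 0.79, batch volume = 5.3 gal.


points = lbs × PPG × eff / vol
lbs = 4.1 × 2.205 = 9.0405
points = 9.0405 × 36 × 0.79 / 5.3

48.5117 points


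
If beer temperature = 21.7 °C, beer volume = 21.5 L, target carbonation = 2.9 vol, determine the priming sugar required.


residual = 14.695·(0.01821 + 0.09011·e^(−0.04·T));  sugar = (target − residual)·4.0·V
residual = 14.695·(0.01821 + 0.09011·e^(−0.04·21.7)) = 0.8235
sugar = (2.9 − 0.8235)·4.0·21.5

178.5817 g


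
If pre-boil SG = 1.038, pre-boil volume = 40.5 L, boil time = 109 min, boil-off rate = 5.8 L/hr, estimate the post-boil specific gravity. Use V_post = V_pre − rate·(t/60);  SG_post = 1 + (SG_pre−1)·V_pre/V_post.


V_post = 40.5 − 5.8·(109/60) = 29.9633
SG_post = 1 + (1.038 − 1)·40.5/29.9633

1.0514


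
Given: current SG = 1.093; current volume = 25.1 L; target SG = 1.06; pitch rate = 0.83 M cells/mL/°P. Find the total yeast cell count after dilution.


V_w = V·((SG_c−1)/(SG_t−1)−1);  °P = 259 − 259/SG_t;  cells = rate·(V+V_w)·°P
V_w = 25.1·((1.093−1)/(1.06−1)−1) = 13.8050
V_final = 25.1 + 13.8050 = 38.9050
°P = 259 − 259/1.06 = 14.6604
cells = 0.83·38.9050·14.6604

473.4004 billion cells


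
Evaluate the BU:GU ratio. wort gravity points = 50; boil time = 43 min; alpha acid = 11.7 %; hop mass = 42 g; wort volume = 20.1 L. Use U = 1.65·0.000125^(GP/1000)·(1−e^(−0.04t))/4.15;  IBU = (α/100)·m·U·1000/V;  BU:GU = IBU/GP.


U = 1.65·0.000125^(50/1000)·(1−e^(−0.04·43))/4.15 = 0.2083
IBU = (11.7/100)·42·0.2083·1000/20.1 = 50.9130
BU:GU = 50.9130/50

1.0183


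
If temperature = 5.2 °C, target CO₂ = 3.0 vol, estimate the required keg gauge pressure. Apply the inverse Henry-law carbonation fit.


psi = vols/(0.01821 + 0.09011·e^(−0.04·T)) − 14.695
psi = 3.0/(0.01821 + 0.09011·e^(−0.04·5.2)) − 14.695

18.1285 psi


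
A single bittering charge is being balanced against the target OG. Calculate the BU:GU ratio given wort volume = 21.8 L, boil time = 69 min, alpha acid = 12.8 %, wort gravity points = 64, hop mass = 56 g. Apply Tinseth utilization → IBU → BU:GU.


U = 1.65·0.000125^(GP/1000)·(1−e^(−0.04t))/4.15;  IBU = (α/100)·m·U·1000/V;  BU:GU = IBU/GP
U = 1.65·0.000125^(64/1000)·(1−e^(−0.04·69))/4.15 = 0.2095
IBU = (12.8/100)·56·0.2095·1000/21.8 = 68.8944
BU:GU = 68.8944/64

1.0765


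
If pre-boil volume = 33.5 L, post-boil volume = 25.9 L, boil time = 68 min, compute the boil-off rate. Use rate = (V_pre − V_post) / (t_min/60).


rate = (33.5 − 25.9) / (68/60)

6.7059 L/hr


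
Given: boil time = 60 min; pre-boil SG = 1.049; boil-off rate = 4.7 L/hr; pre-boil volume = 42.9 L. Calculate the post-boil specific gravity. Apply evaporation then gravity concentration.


V_post = V_pre − rate·(t/60);  SG_post = 1 + (SG_pre−1)·V_pre/V_post
V_post = 42.9 − 4.7·(60/60) = 38.2000
SG_post = 1 + (1.049 − 1)·42.9/38.2000

1.0550


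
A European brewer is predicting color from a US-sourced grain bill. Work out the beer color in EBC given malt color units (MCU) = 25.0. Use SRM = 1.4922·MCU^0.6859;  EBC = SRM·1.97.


SRM = 1.4922·25.0^0.6859 = 13.5729
EBC = 13.5729·1.97

26.7387 EBC


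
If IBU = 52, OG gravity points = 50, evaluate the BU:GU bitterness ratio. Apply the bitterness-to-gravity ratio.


BU:GU = IBU / OG_points
BU:GU = 52 / 50

1.0400


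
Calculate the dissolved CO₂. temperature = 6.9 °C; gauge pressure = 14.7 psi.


vols = (P + 14.695)·(0.01821 + 0.09011·e^(−0.04·T))
vols = (14.7 + 14.695)·(0.01821 + 0.09011·e^(−0.04·6.9))

2.5452 volumes


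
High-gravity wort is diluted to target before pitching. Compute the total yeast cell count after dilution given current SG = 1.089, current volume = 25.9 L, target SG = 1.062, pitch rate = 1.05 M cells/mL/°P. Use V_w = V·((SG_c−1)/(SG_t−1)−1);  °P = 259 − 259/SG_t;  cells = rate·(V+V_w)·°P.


V_w = 25.9·((1.089−1)/(1.062−1)−1) = 11.2790
V_final = 25.9 + 11.2790 = 37.1790
°P = 259 − 259/1.062 = 15.1205
cells = 1.05·37.1790·15.1205

590.2749 billion cells


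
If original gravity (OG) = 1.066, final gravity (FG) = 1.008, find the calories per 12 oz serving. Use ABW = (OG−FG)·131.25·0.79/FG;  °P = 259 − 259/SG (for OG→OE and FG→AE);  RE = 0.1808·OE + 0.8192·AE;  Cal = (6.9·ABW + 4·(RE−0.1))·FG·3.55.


ABW = (1.066 − 1.008)·131.25·0.79/1.008 = 5.9661
OE = 259 − 259/1.066 = 16.0356 °P
AE = 259 − 259/1.008 = 2.0556 °P
RE = 0.1808·16.0356 + 0.8192·2.0556 = 4.5832 °P
Cal = (6.9·5.9661 + 4·(4.5832−0.1))·1.008·3.55

211.4800 kcal


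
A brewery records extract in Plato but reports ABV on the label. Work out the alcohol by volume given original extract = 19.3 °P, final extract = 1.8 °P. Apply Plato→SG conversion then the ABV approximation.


SG = 259/(259 − P);  ABV = (OG − FG)·131.25
OG = 259/(259 − 19.3) = 1.0805
FG = 259/(259 − 1.8) = 1.0070
ABV = (1.0805 − 1.0070)·131.25

9.6494 % ABV


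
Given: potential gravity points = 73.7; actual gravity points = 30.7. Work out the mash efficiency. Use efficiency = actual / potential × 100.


efficiency = 30.7 / 73.7 × 100

41.6554 %


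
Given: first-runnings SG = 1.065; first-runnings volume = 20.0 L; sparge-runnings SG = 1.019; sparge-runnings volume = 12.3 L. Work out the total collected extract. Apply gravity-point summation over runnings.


total = Σ (SG_i − 1)·1000·V_i
first = (1.065 − 1)·1000·20.0 = 1300.0000
sparge = (1.019 − 1)·1000·12.3 = 233.7000
total = 1300.0000 + 233.7000

1533.7000 gravity·L


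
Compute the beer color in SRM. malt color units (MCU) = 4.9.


SRM = 1.4922 · MCU^0.6859
SRM = 1.4922 · 4.9^0.6859

4.4385 SRM


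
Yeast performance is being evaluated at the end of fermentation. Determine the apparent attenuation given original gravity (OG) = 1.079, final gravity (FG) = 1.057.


AA = (OG − FG)/(OG − 1) · 100
AA = (1.079 − 1.057)/(1.079 − 1) · 100

27.8481 %


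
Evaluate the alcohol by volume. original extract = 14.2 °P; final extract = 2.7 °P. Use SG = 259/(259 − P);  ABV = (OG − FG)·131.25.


OG = 259/(259 − 14.2) = 1.0580
FG = 259/(259 − 2.7) = 1.0105
ABV = (1.0580 − 1.0105)·131.25

6.2307 % ABV


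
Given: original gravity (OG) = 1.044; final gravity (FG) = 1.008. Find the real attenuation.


AA = (OG−FG)/(OG−1)·100;  RA = AA·0.8192
AA = (1.044 − 1.008)/(1.044 − 1)·100 = 81.8182
RA = 81.8182·0.8192

67.0255 %


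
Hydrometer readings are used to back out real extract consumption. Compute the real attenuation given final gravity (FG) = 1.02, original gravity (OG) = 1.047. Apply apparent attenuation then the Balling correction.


AA = (OG−FG)/(OG−1)·100;  RA = AA·0.8192
AA = (1.047 − 1.02)/(1.047 − 1)·100 = 57.4468
RA = 57.4468·0.8192

47.0604 %


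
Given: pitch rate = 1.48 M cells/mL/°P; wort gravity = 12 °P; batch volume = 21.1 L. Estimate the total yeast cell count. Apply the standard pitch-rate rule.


cells (billions) = rate · V_L · °P
cells = 1.48 · 21.1 · 12

374.7360 billion cells


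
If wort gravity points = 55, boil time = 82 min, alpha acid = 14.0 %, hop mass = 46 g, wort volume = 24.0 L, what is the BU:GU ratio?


U = 1.65·0.000125^(GP/1000)·(1−e^(−0.04t))/4.15;  IBU = (α/100)·m·U·1000/V;  BU:GU = IBU/GP
U = 1.65·0.000125^(55/1000)·(1−e^(−0.04·82))/4.15 = 0.2334
IBU = (14.0/100)·46·0.2334·1000/24.0 = 62.6301
BU:GU = 62.6301/55

1.1387


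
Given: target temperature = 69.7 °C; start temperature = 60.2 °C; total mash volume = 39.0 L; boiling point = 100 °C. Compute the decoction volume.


V_dec = V_total·(T_target − T_start)/(T_boil − T_start)
V_dec = 39.0·(69.7 − 60.2)/(100 − 60.2)

9.3090 L


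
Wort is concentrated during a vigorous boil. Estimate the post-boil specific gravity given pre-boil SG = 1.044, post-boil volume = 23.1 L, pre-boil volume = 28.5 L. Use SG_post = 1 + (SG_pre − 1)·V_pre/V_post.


pts_pre = (1.044 − 1)·1000 = 44.0000
pts_post = 44.0000·28.5/23.1 = 54.2857
SG_post = 1 + 54.2857/1000

1.0543


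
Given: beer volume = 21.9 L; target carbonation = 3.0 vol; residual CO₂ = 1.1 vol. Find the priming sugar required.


sugar = (target − residual)·4.0·V
sugar = (3.0 − 1.1)·4.0·21.9

166.4400 g


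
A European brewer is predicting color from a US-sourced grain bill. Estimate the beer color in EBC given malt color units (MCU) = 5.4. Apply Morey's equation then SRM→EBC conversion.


SRM = 1.4922·MCU^0.6859;  EBC = SRM·1.97
SRM = 1.4922·5.4^0.6859 = 4.7443
EBC = 4.7443·1.97

9.3464 EBC


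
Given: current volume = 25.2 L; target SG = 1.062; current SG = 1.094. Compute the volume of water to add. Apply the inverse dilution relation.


V_water = V·((SG_curr − 1)/(SG_target − 1) − 1)
V_water = 25.2·((1.094 − 1)/(1.062 − 1) − 1)

13.0065 L


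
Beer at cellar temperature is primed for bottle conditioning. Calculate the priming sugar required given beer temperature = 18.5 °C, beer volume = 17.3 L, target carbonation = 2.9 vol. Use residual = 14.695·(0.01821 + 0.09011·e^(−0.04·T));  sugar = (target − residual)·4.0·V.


residual = 14.695·(0.01821 + 0.09011·e^(−0.04·18.5)) = 0.8994
sugar = (2.9 − 0.8994)·4.0·17.3

138.4433 g


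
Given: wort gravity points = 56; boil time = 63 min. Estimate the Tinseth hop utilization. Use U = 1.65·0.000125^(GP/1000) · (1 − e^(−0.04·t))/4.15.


bigness = 1.65·0.000125^(56/1000) = 0.9975
boil_factor = (1 − e^(−0.04·63))/4.15 = 0.2216
U = 0.9975 · 0.2216

0.2210


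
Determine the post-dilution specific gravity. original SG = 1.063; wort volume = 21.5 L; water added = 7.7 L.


SG_new = 1 + (SG_old − 1)·V_old/(V_old + V_water)
pts = (1.063 − 1)·1000·21.5/(21.5 + 7.7) = 46.3870
SG_new = 1 + 46.3870/1000

1.0464


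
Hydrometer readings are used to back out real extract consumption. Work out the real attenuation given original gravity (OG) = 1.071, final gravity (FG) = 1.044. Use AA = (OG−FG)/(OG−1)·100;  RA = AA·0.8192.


AA = (1.071 − 1.044)/(1.071 − 1)·100 = 38.0282
RA = 38.0282·0.8192

31.1527 %


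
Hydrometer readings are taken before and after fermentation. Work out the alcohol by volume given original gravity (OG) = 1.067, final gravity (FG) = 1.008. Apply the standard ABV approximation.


ABV = (OG − FG) · 131.25
ABV = (1.067 − 1.008) · 131.25

7.7437 % ABV


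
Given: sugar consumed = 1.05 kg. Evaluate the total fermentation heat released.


Q = m_sugar · 590 kJ/kg
Q = 1.05 · 590

619.5000 kJ


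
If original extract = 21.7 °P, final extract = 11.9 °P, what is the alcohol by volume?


SG = 259/(259 − P);  ABV = (OG − FG)·131.25
OG = 259/(259 − 21.7) = 1.0914
FG = 259/(259 − 11.9) = 1.0482
ABV = (1.0914 − 1.0482)·131.25

5.6814 % ABV


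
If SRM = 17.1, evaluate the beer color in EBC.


EBC = SRM · 1.97
EBC = 17.1 · 1.97

33.6870 EBC


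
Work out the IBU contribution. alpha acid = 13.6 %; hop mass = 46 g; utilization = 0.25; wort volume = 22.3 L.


IBU = (α/100)·mass·U·1000 / V
IBU = (13.6/100)·46·0.25·1000 / 22.3

70.1345 IBU


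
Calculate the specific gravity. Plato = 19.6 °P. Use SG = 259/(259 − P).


SG = 259/(259 − 19.6)

1.0819


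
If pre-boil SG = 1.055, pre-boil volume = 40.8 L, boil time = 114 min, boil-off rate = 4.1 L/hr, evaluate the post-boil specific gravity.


V_post = V_pre − rate·(t/60);  SG_post = 1 + (SG_pre−1)·V_pre/V_post
V_post = 40.8 − 4.1·(114/60) = 33.0100
SG_post = 1 + (1.055 − 1)·40.8/33.0100

1.0680


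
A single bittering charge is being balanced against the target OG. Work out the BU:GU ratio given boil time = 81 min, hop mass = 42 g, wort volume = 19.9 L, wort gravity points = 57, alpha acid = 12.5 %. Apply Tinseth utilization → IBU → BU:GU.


U = 1.65·0.000125^(GP/1000)·(1−e^(−0.04t))/4.15;  IBU = (α/100)·m·U·1000/V;  BU:GU = IBU/GP
U = 1.65·0.000125^(57/1000)·(1−e^(−0.04·81))/4.15 = 0.2289
IBU = (12.5/100)·42·0.2289·1000/19.9 = 60.3831
BU:GU = 60.3831/57

1.0594


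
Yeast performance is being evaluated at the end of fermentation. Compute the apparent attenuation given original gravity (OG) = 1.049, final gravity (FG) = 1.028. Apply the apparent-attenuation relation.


AA = (OG − FG)/(OG − 1) · 100
AA = (1.049 − 1.028)/(1.049 − 1) · 100

42.8571 %


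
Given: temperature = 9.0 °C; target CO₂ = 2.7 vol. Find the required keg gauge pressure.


psi = vols/(0.01821 + 0.09011·e^(−0.04·T)) − 14.695
psi = 2.7/(0.01821 + 0.09011·e^(−0.04·9.0)) − 14.695

18.6064 psi


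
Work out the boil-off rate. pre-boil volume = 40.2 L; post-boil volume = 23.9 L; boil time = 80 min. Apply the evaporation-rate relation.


rate = (V_pre − V_post) / (t_min/60)
rate = (40.2 − 23.9) / (80/60)

12.2250 L/hr


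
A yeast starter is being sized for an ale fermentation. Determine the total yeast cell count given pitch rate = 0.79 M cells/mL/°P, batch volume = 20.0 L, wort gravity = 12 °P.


cells (billions) = rate · V_L · °P
cells = 0.79 · 20.0 · 12

189.6000 billion cells


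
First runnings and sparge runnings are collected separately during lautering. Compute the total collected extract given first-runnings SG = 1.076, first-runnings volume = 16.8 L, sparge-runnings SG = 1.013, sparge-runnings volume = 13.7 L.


total = Σ (SG_i − 1)·1000·V_i
first = (1.076 − 1)·1000·16.8 = 1276.8000
sparge = (1.013 − 1)·1000·13.7 = 178.1000
total = 1276.8000 + 178.1000

1454.9000 gravity·L


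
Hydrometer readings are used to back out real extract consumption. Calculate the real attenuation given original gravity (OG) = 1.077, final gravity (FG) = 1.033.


AA = (OG−FG)/(OG−1)·100;  RA = AA·0.8192
AA = (1.077 − 1.033)/(1.077 − 1)·100 = 57.1429
RA = 57.1429·0.8192

46.8114 %


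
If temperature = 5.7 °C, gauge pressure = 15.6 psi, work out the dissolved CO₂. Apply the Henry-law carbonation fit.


vols = (P + 14.695)·(0.01821 + 0.09011·e^(−0.04·T))
vols = (15.6 + 14.695)·(0.01821 + 0.09011·e^(−0.04·5.7))

2.7250 volumes


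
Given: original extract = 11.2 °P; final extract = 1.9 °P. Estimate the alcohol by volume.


SG = 259/(259 − P);  ABV = (OG − FG)·131.25
OG = 259/(259 − 11.2) = 1.0452
FG = 259/(259 − 1.9) = 1.0074
ABV = (1.0452 − 1.0074)·131.25

4.9623 % ABV


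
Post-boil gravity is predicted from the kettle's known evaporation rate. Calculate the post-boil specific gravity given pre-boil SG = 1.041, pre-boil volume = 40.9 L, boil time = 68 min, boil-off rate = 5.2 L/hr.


V_post = V_pre − rate·(t/60);  SG_post = 1 + (SG_pre−1)·V_pre/V_post
V_post = 40.9 − 5.2·(68/60) = 35.0067
SG_post = 1 + (1.041 − 1)·40.9/35.0067

1.0479


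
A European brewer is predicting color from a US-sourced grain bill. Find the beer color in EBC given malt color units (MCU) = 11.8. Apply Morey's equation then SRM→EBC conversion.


SRM = 1.4922·MCU^0.6859;  EBC = SRM·1.97
SRM = 1.4922·11.8^0.6859 = 8.1102
EBC = 8.1102·1.97

15.9771 EBC


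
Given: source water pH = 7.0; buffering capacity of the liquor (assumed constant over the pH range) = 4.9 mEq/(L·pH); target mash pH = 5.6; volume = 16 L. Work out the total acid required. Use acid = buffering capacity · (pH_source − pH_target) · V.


acid = 4.9 · (7.0 − 5.6) · 16

109.7600 mEq


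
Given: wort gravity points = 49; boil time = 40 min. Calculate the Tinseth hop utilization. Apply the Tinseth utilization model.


U = 1.65·0.000125^(GP/1000) · (1 − e^(−0.04·t))/4.15
bigness = 1.65·0.000125^(49/1000) = 1.0623
boil_factor = (1 − e^(−0.04·40))/4.15 = 0.1923
U = 1.0623 · 0.1923

0.2043


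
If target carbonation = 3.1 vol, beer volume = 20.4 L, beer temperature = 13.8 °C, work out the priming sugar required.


residual = 14.695·(0.01821 + 0.09011·e^(−0.04·T));  sugar = (target − residual)·4.0·V
residual = 14.695·(0.01821 + 0.09011·e^(−0.04·13.8)) = 1.0300
sugar = (3.1 − 1.0300)·4.0·20.4

168.9082 g


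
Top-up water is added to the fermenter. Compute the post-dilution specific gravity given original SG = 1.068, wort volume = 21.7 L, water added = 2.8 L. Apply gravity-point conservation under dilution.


SG_new = 1 + (SG_old − 1)·V_old/(V_old + V_water)
pts = (1.068 − 1)·1000·21.7/(21.7 + 2.8) = 60.2286
SG_new = 1 + 60.2286/1000

1.0602


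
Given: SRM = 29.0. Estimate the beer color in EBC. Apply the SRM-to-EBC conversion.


EBC = SRM · 1.97
EBC = 29.0 · 1.97

57.1300 EBC


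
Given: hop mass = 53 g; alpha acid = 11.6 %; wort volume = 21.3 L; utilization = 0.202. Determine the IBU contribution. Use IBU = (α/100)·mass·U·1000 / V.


IBU = (11.6/100)·53·0.202·1000 / 21.3

58.3050 IBU


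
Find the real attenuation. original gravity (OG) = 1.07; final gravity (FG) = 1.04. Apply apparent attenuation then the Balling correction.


AA = (OG−FG)/(OG−1)·100;  RA = AA·0.8192
AA = (1.07 − 1.04)/(1.07 − 1)·100 = 42.8571
RA = 42.8571·0.8192

35.1086 %


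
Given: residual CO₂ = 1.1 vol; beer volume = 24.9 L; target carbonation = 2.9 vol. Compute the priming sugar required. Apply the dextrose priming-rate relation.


sugar = (target − residual)·4.0·V
sugar = (2.9 − 1.1)·4.0·24.9

179.2800 g


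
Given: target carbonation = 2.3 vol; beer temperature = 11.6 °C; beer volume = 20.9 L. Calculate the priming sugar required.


residual = 14.695·(0.01821 + 0.09011·e^(−0.04·T));  sugar = (target − residual)·4.0·V
residual = 14.695·(0.01821 + 0.09011·e^(−0.04·11.6)) = 1.1002
sugar = (2.3 − 1.1002)·4.0·20.9

100.3047 g


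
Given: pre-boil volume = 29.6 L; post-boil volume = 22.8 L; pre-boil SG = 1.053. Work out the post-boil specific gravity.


SG_post = 1 + (SG_pre − 1)·V_pre/V_post
pts_pre = (1.053 − 1)·1000 = 53.0000
pts_post = 53.0000·29.6/22.8 = 68.8070
SG_post = 1 + 68.8070/1000

1.0688


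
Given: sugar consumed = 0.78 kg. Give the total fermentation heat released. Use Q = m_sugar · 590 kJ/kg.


Q = 0.78 · 590

460.2000 kJ


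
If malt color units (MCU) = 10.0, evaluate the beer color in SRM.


SRM = 1.4922 · MCU^0.6859
SRM = 1.4922 · 10.0^0.6859

7.2398 SRM


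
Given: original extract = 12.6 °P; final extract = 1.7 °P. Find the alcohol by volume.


SG = 259/(259 − P);  ABV = (OG − FG)·131.25
OG = 259/(259 − 12.6) = 1.0511
FG = 259/(259 − 1.7) = 1.0066
ABV = (1.0511 − 1.0066)·131.25

5.8445 % ABV


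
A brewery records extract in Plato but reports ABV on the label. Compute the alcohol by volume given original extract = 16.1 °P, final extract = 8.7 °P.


SG = 259/(259 − P);  ABV = (OG − FG)·131.25
OG = 259/(259 − 16.1) = 1.0663
FG = 259/(259 − 8.7) = 1.0348
ABV = (1.0663 − 1.0348)·131.25

4.1375 % ABV


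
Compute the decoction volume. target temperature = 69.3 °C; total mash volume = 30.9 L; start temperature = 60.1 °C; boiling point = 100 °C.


V_dec = V_total·(T_target − T_start)/(T_boil − T_start)
V_dec = 30.9·(69.3 − 60.1)/(100 − 60.1)

7.1248 L


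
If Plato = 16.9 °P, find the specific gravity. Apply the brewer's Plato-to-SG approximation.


SG = 259/(259 − P)
SG = 259/(259 − 16.9)

1.0698


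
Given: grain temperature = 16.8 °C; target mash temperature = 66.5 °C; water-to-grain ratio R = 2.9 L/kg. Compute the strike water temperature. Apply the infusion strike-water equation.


T_strike = (0.41/R)·(T_mash − T_grain) + T_mash
T_strike = (0.41/2.9)·(66.5 − 16.8) + 66.5

73.5266 °C


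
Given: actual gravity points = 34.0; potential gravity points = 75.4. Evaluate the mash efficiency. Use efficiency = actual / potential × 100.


efficiency = 34.0 / 75.4 × 100

45.0928 %


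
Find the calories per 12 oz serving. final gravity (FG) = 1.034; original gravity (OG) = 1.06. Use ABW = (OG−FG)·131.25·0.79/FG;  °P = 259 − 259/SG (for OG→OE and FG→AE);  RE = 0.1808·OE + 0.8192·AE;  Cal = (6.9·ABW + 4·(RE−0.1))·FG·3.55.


ABW = (1.06 − 1.034)·131.25·0.79/1.034 = 2.6072
OE = 259 − 259/1.06 = 14.6604 °P
AE = 259 − 259/1.034 = 8.5164 °P
RE = 0.1808·14.6604 + 0.8192·8.5164 = 9.6273 °P
Cal = (6.9·2.6072 + 4·(9.6273−0.1))·1.034·3.55

205.9224 kcal
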